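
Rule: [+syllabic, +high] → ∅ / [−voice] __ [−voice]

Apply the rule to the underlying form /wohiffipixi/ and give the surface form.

/i/ is a high vowel flanked by voiceless consonants /h/ and /f/, so it deletes.
/i/ is a high vowel flanked by voiceless consonants /f/ and /p/, so it deletes.
/i/ is a high vowel flanked by voiceless consonants /p/ and /x/, so it deletes.
Surface form: [wohffpxi].

wohffpxi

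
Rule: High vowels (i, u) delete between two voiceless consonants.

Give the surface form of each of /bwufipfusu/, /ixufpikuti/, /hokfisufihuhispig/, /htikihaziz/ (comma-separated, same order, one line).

/bwufipfusu/: /i/ is a high vowel flanked by voiceless consonants /f/ and /p/, so it deletes. /u/ is a high vowel flanked by voiceless consonants /f/ and /s/, so it deletes. → [bwufpfsu].
/ixufpikuti/: /u/ is a high vowel flanked by voiceless consonants /x/ and /f/, so it deletes. /i/ is a high vowel flanked by voiceless consonants /p/ and /k/, so it deletes. /u/ is a high vowel flanked by voiceless consonants /k/ and /t/, so it deletes. → [ixfpkti].
/hokfisufihuhispig/: /i/ is a high vowel flanked by voiceless consonants /f/ and /s/, so it deletes. /u/ is a high vowel flanked by voiceless consonants /s/ and /f/, so it deletes. /i/ is a high vowel flanked by voiceless consonants /f/ and /h/, so it deletes. /u/ is a high vowel flanked by voiceless consonants /h/ and /h/, so it deletes. /i/ is a high vowel flanked by voiceless consonants /h/ and /s/, so it deletes. → [hokfsfhhspig].
/htikihaziz/: /i/ is a high vowel flanked by voiceless consonants /t/ and /k/, so it deletes. /i/ is a high vowel flanked by voiceless consonants /k/ and /h/, so it deletes. → [htkhaziz].

bwufpfsu, ixfpkti, hokfsfhhspig, htkhaziz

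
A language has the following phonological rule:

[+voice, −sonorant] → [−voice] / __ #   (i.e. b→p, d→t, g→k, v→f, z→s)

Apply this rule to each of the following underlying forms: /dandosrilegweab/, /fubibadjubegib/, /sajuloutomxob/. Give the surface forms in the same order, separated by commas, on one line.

dandosrilegweap, fubibadjubegip, sajuloutomxop

/dandosrilegweab/: /b/ is a voiced obstruent in word-final position, so it devoices to [p]. → [dandosrilegweap].
/fubibadjubegib/: /b/ is a voiced obstruent in word-final position, so it devoices to [p]. → [fubibadjubegip].
/sajuloutomxob/: /b/ is a voiced obstruent in word-final position, so it devoices to [p]. → [sajuloutomxop].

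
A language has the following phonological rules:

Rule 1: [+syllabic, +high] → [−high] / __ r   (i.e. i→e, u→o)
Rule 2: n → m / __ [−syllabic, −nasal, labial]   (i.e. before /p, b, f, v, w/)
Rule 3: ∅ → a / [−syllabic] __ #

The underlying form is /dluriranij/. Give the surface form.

Rule 1 (pre-rhotic lowering): /u/ is a high vowel immediately before /r/, so it lowers to [o]. /i/ is a high vowel immediately before /r/, so it lowers to [e]. /dluriranij/ → dloreranij.
Rule 2 (nasal place assimilation): no segment meets the environment; /dloreranij/ is unchanged.
Rule 3 (final a-epenthesis): the form ends in the consonant /j/, so [a] is inserted word-finally. /dloreranij/ → dloreranija.

dloreranija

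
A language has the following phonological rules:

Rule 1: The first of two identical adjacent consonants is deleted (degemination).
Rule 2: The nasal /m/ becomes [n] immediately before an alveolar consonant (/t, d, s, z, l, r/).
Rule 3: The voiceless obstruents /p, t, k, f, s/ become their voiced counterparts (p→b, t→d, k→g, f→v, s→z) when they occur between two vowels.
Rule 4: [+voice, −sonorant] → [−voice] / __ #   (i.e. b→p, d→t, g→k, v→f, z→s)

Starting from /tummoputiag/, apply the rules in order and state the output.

tumobudiak

Rule 1 (degemination): /mm/ is a geminate; the first /m/ deletes. /tummoputiag/ → tumoputiag.
Rule 2 (nasal place assimilation): no segment meets the environment; /tumoputiag/ is unchanged.
Rule 3 (intervocalic voicing): /p/ is a voiceless obstruent between vowels /o/ and /u/, so it voices to [b]. /t/ is a voiceless obstruent between vowels /u/ and /i/, so it voices to [d]. /tumoputiag/ → tumobudiag.
Rule 4 (final devoicing): /g/ is a voiced obstruent in word-final position, so it devoices to [k]. /tumobudiag/ → tumobudiak.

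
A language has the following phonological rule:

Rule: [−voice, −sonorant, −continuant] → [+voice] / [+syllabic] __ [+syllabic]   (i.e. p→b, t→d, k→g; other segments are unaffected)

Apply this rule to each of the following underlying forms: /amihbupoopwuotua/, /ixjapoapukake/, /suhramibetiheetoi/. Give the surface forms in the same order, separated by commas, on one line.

/amihbupoopwuotua/: /p/ is a voiceless stop between vowels /u/ and /o/, so it voices to [b]. /t/ is a voiceless stop between vowels /o/ and /u/, so it voices to [d]. → [amihbuboopwuodua].
/ixjapoapukake/: /p/ is a voiceless stop between vowels /a/ and /o/, so it voices to [b]. /p/ is a voiceless stop between vowels /a/ and /u/, so it voices to [b]. /k/ is a voiceless stop between vowels /u/ and /a/, so it voices to [g]. /k/ is a voiceless stop between vowels /a/ and /e/, so it voices to [g]. → [ixjaboabugage].
/suhramibetiheetoi/: /t/ is a voiceless stop between vowels /e/ and /i/, so it voices to [d]. /t/ is a voiceless stop between vowels /e/ and /o/, so it voices to [d]. → [suhramibediheedoi].

amihbuboopwuodua, ixjaboabugage, suhramibediheedoi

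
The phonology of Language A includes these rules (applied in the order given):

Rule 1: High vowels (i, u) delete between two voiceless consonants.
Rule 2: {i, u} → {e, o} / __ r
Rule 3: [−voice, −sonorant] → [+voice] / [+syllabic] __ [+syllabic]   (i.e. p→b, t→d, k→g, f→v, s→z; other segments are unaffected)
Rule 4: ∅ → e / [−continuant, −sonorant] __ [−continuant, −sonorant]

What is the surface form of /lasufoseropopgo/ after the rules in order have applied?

lasfozerobopego

Rule 1 (high vowel syncope): /u/ is a high vowel flanked by voiceless consonants /s/ and /f/, so it deletes. /lasufoseropopgo/ → lasfoseropopgo.
Rule 2 (pre-rhotic lowering): no segment meets the environment; /lasfoseropopgo/ is unchanged.
Rule 3 (intervocalic voicing): /s/ is a voiceless obstruent between vowels /o/ and /e/, so it voices to [z]. /p/ is a voiceless obstruent between vowels /o/ and /o/, so it voices to [b]. /lasfoseropopgo/ → lasfozerobopgo.
Rule 4 (stop-cluster e-epenthesis): /p/ and /g/ form a stop–stop cluster, so [e] is inserted between them. /lasfozerobopgo/ → lasfozerobopego.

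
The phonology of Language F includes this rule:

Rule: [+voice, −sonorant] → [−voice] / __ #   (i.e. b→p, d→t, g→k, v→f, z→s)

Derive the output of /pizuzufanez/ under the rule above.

Scanning /pizuzufanez/: /z/ at position 3 is not in the conditioning environment; /z/ at position 5 is not in the conditioning environment; /z/ is a voiced obstruent in word-final position, so it devoices to [s].
Result: [pizuzufanes].

pizuzufanes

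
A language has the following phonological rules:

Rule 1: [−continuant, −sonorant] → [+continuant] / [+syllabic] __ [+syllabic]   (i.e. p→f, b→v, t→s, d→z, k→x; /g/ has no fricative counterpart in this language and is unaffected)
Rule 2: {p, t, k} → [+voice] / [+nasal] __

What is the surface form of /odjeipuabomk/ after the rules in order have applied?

Rule 1 (intervocalic spirantization): /p/ is a stop between vowels /i/ and /u/, so it spirantizes to the fricative [f]. /b/ is a stop between vowels /a/ and /o/, so it spirantizes to the fricative [v]. /odjeipuabomk/ → odjeifuavomk.
Rule 2 (post-nasal voicing): /k/ is a voiceless stop immediately after the nasal /m/, so it voices to [g]. /odjeifuavomk/ → odjeifuavomg.

odjeifuavomg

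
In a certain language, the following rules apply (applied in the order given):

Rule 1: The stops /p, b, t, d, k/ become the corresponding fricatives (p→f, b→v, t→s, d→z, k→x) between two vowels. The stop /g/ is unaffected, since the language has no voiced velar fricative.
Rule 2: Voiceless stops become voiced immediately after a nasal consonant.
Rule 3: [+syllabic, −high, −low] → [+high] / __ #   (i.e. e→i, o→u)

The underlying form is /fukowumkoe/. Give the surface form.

fuxowumgoi

Rule 1 (intervocalic spirantization): /k/ is a stop between vowels /u/ and /o/, so it spirantizes to the fricative [x]. /fukowumkoe/ → fuxowumkoe.
Rule 2 (post-nasal voicing): /k/ is a voiceless stop immediately after the nasal /m/, so it voices to [g]. /fuxowumkoe/ → fuxowumgoe.
Rule 3 (final vowel raising): /e/ is a mid vowel in word-final position, so it raises to [i]. /fuxowumgoe/ → fuxowumgoi.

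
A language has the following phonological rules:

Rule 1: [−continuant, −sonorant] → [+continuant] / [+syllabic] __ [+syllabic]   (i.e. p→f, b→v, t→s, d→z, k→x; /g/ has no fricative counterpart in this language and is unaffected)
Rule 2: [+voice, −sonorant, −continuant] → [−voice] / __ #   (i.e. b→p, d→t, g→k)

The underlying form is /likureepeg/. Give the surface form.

lixureefek

Rule 1 (intervocalic spirantization): /k/ is a stop between vowels /i/ and /u/, so it spirantizes to the fricative [x]. /p/ is a stop between vowels /e/ and /e/, so it spirantizes to the fricative [f]. /likureepeg/ → lixureefeg.
Rule 2 (final devoicing): /g/ is a voiced stop in word-final position, so it devoices to [k]. /lixureefeg/ → lixureefek.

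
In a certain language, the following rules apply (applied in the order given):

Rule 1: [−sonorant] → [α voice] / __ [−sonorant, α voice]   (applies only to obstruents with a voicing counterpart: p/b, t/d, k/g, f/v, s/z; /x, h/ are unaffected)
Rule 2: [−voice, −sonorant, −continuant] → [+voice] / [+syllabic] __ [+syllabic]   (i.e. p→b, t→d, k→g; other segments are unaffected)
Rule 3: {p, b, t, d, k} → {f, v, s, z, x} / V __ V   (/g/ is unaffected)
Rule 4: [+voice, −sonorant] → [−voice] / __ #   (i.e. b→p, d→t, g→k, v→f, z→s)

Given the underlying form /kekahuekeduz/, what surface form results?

Rule 1 (regressive voicing assimilation): no segment meets the environment; /kekahuekeduz/ is unchanged.
Rule 2 (intervocalic voicing): /k/ is a voiceless stop between vowels /e/ and /a/, so it voices to [g]. /k/ is a voiceless stop between vowels /e/ and /e/, so it voices to [g]. /kekahuekeduz/ → kegahuegeduz.
Rule 3 (intervocalic spirantization): /d/ is a stop between vowels /e/ and /u/, so it spirantizes to the fricative [z]. /kegahuegeduz/ → kegahuegezuz.
Rule 4 (final devoicing): /z/ is a voiced obstruent in word-final position, so it devoices to [s]. /kegahuegezuz/ → kegahuegezus.

kegahuegezus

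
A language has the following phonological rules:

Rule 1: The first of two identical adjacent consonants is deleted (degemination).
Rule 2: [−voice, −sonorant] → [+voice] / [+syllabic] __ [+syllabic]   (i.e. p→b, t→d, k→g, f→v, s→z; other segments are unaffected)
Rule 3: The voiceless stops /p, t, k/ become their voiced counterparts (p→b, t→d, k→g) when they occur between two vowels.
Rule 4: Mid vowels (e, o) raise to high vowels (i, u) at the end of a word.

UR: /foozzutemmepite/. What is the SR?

foozudemebidi

Rule 1 (degemination): /zz/ is a geminate; the first /z/ deletes. /mm/ is a geminate; the first /m/ deletes. /foozzutemmepite/ → foozutemepite.
Rule 2 (intervocalic voicing): /t/ is a voiceless obstruent between vowels /u/ and /e/, so it voices to [d]. /p/ is a voiceless obstruent between vowels /e/ and /i/, so it voices to [b]. /t/ is a voiceless obstruent between vowels /i/ and /e/, so it voices to [d]. /foozutemepite/ → foozudemebide.
Rule 3 (intervocalic voicing): no segment meets the environment; /foozudemebide/ is unchanged.
Rule 4 (final vowel raising): /e/ is a mid vowel in word-final position, so it raises to [i]. /foozudemebide/ → foozudemebidi.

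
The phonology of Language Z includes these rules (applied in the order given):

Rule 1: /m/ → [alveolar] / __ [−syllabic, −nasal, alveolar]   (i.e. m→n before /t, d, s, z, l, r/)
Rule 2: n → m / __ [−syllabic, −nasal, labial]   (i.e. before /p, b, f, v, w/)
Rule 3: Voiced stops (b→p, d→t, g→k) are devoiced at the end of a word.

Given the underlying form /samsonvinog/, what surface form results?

Rule 1 (nasal place assimilation): /m/ precedes the alveolar consonant /s/, so it assimilates in place to [n]. /samsonvinog/ → sansonvinog.
Rule 2 (nasal place assimilation): /n/ precedes the labial consonant /v/, so it assimilates in place to [m]. /sansonvinog/ → sansomvinog.
Rule 3 (final devoicing): /g/ is a voiced stop in word-final position, so it devoices to [k]. /sansomvinog/ → sansomvinok.

sansomvinok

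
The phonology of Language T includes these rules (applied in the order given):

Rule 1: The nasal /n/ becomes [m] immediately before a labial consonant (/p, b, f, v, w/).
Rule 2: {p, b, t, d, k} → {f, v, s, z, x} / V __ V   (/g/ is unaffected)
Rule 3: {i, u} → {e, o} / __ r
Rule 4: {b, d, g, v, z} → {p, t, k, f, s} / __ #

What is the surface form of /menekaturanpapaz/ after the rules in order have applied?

menexasorampafas

Rule 1 (nasal place assimilation): /n/ precedes the labial consonant /p/, so it assimilates in place to [m]. /menekaturanpapaz/ → menekaturampapaz.
Rule 2 (intervocalic spirantization): /k/ is a stop between vowels /e/ and /a/, so it spirantizes to the fricative [x]. /t/ is a stop between vowels /a/ and /u/, so it spirantizes to the fricative [s]. /p/ is a stop between vowels /a/ and /a/, so it spirantizes to the fricative [f]. /menekaturampapaz/ → menexasurampafaz.
Rule 3 (pre-rhotic lowering): /u/ is a high vowel immediately before /r/, so it lowers to [o]. /menexasurampafaz/ → menexasorampafaz.
Rule 4 (final devoicing): /z/ is a voiced obstruent in word-final position, so it devoices to [s]. /menexasorampafaz/ → menexasorampafas.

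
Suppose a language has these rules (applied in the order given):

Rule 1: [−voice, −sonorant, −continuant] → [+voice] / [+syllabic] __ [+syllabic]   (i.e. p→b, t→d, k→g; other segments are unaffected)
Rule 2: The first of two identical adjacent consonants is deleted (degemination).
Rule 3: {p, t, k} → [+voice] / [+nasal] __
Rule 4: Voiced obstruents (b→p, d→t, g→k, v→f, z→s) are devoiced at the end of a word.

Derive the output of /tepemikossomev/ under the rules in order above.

Rule 1 (intervocalic voicing): /p/ is a voiceless stop between vowels /e/ and /e/, so it voices to [b]. /k/ is a voiceless stop between vowels /i/ and /o/, so it voices to [g]. /tepemikossomev/ → tebemigossomev.
Rule 2 (degemination): /ss/ is a geminate; the first /s/ deletes. /tebemigossomev/ → tebemigosomev.
Rule 3 (post-nasal voicing): no segment meets the environment; /tebemigosomev/ is unchanged.
Rule 4 (final devoicing): /v/ is a voiced obstruent in word-final position, so it devoices to [f]. /tebemigosomev/ → tebemigosomef.

tebemigosomef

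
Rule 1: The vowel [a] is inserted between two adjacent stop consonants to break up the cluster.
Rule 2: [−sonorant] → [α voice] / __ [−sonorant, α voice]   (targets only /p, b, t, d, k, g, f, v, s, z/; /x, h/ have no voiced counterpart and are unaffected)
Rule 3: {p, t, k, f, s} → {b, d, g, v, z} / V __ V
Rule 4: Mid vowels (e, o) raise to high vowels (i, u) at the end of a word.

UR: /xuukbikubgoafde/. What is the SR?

xuugabigubagoavdi

Rule 1 (stop-cluster a-epenthesis): /k/ and /b/ form a stop–stop cluster, so [a] is inserted between them. /b/ and /g/ form a stop–stop cluster, so [a] is inserted between them. /xuukbikubgoafde/ → xuukabikubagoafde.
Rule 2 (regressive voicing assimilation): /f/ precedes the voiced obstruent /d/, so it voices to [v] by assimilation. /xuukabikubagoafde/ → xuukabikubagoavde.
Rule 3 (intervocalic voicing): /k/ is a voiceless obstruent between vowels /u/ and /a/, so it voices to [g]. /k/ is a voiceless obstruent between vowels /i/ and /u/, so it voices to [g]. /xuukabikubagoavde/ → xuugabigubagoavde.
Rule 4 (final vowel raising): /e/ is a mid vowel in word-final position, so it raises to [i]. /xuugabigubagoavde/ → xuugabigubagoavdi.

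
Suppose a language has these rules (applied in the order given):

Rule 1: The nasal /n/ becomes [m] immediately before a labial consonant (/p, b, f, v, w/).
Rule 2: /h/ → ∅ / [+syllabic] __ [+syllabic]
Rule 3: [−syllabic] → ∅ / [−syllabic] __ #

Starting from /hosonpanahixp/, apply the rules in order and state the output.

hosompanaix

Rule 1 (nasal place assimilation): /n/ precedes the labial consonant /p/, so it assimilates in place to [m]. /hosonpanahixp/ → hosompanahixp.
Rule 2 (intervocalic h-deletion): /h/ occurs between vowels /a/ and /i/, so it deletes. /hosompanahixp/ → hosompanaixp.
Rule 3 (final cluster simplification): /p/ is the second consonant of a word-final cluster /xp/, so it deletes. /hosompanaixp/ → hosompanaix.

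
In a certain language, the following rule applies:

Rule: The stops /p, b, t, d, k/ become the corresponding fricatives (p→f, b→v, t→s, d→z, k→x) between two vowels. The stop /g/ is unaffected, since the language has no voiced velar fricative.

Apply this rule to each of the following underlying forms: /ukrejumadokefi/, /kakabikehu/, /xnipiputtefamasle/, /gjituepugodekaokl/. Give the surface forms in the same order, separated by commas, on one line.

ukrejumazoxefi, kaxavixehu, xnififuttefamasle, gjisuefugozexaokl

/ukrejumadokefi/: /d/ is a stop between vowels /a/ and /o/, so it spirantizes to the fricative [z]. /k/ is a stop between vowels /o/ and /e/, so it spirantizes to the fricative [x]. → [ukrejumazoxefi].
/kakabikehu/: /k/ is a stop between vowels /a/ and /a/, so it spirantizes to the fricative [x]. /b/ is a stop between vowels /a/ and /i/, so it spirantizes to the fricative [v]. /k/ is a stop between vowels /i/ and /e/, so it spirantizes to the fricative [x]. → [kaxavixehu].
/xnipiputtefamasle/: /p/ is a stop between vowels /i/ and /i/, so it spirantizes to the fricative [f]. /p/ is a stop between vowels /i/ and /u/, so it spirantizes to the fricative [f]. → [xnififuttefamasle].
/gjituepugodekaokl/: /t/ is a stop between vowels /i/ and /u/, so it spirantizes to the fricative [s]. /p/ is a stop between vowels /e/ and /u/, so it spirantizes to the fricative [f]. /d/ is a stop between vowels /o/ and /e/, so it spirantizes to the fricative [z]. /k/ is a stop between vowels /e/ and /a/, so it spirantizes to the fricative [x]. → [gjisuefugozexaokl].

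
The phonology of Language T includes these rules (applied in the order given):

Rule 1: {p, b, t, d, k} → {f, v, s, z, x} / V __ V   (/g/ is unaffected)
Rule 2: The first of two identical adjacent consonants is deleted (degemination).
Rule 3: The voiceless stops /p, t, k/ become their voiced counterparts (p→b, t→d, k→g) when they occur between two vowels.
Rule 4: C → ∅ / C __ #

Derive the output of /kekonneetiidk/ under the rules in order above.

Rule 1 (intervocalic spirantization): /k/ is a stop between vowels /e/ and /o/, so it spirantizes to the fricative [x]. /t/ is a stop between vowels /e/ and /i/, so it spirantizes to the fricative [s]. /kekonneetiidk/ → kexonneesiidk.
Rule 2 (degemination): /nn/ is a geminate; the first /n/ deletes. /kexonneesiidk/ → kexoneesiidk.
Rule 3 (intervocalic voicing): no segment meets the environment; /kexoneesiidk/ is unchanged.
Rule 4 (final cluster simplification): /k/ is the second consonant of a word-final cluster /dk/, so it deletes. /kexoneesiidk/ → kexoneesiid.

kexoneesiid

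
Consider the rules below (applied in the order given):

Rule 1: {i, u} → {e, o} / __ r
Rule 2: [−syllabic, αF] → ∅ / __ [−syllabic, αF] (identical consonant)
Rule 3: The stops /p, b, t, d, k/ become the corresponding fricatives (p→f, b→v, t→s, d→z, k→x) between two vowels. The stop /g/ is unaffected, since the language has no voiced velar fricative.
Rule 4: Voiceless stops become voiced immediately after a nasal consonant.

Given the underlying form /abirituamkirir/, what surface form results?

averisuamgerer

Rule 1 (pre-rhotic lowering): /i/ is a high vowel immediately before /r/, so it lowers to [e]. /i/ is a high vowel immediately before /r/, so it lowers to [e]. /i/ is a high vowel immediately before /r/, so it lowers to [e]. /abirituamkirir/ → aberituamkerer.
Rule 2 (degemination): no segment meets the environment; /aberituamkerer/ is unchanged.
Rule 3 (intervocalic spirantization): /b/ is a stop between vowels /a/ and /e/, so it spirantizes to the fricative [v]. /t/ is a stop between vowels /i/ and /u/, so it spirantizes to the fricative [s]. /aberituamkerer/ → averisuamkerer.
Rule 4 (post-nasal voicing): /k/ is a voiceless stop immediately after the nasal /m/, so it voices to [g]. /averisuamkerer/ → averisuamgerer.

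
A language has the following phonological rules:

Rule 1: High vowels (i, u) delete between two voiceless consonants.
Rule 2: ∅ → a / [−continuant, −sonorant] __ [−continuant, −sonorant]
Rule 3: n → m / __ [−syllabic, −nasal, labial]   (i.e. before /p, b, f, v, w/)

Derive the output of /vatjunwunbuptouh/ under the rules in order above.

Rule 1 (high vowel syncope): no segment meets the environment; /vatjunwunbuptouh/ is unchanged.
Rule 2 (stop-cluster a-epenthesis): /p/ and /t/ form a stop–stop cluster, so [a] is inserted between them. /vatjunwunbuptouh/ → vatjunwunbupatouh.
Rule 3 (nasal place assimilation): /n/ precedes the labial consonant /w/, so it assimilates in place to [m]. /n/ precedes the labial consonant /b/, so it assimilates in place to [m]. /vatjunwunbupatouh/ → vatjumwumbupatouh.

vatjumwumbupatouh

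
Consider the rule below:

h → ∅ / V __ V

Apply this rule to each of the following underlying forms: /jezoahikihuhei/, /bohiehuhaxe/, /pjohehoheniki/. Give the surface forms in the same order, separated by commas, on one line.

/jezoahikihuhei/: /h/ occurs between vowels /a/ and /i/, so it deletes. /h/ occurs between vowels /i/ and /u/, so it deletes. /h/ occurs between vowels /u/ and /e/, so it deletes. → [jezoaikiuei].
/bohiehuhaxe/: /h/ occurs between vowels /o/ and /i/, so it deletes. /h/ occurs between vowels /e/ and /u/, so it deletes. /h/ occurs between vowels /u/ and /a/, so it deletes. → [boieuaxe].
/pjohehoheniki/: /h/ occurs between vowels /o/ and /e/, so it deletes. /h/ occurs between vowels /e/ and /o/, so it deletes. /h/ occurs between vowels /o/ and /e/, so it deletes. → [pjoeoeniki].

jezoaikiuei, boieuaxe, pjoeoeniki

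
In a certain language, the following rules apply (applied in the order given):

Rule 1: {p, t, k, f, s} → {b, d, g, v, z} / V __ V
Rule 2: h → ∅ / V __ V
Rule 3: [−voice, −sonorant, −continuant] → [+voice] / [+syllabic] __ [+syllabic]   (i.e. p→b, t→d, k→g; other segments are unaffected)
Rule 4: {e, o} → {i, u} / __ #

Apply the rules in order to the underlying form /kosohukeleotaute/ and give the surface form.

kozougeleodaudi

Rule 1 (intervocalic voicing): /s/ is a voiceless obstruent between vowels /o/ and /o/, so it voices to [z]. /k/ is a voiceless obstruent between vowels /u/ and /e/, so it voices to [g]. /t/ is a voiceless obstruent between vowels /o/ and /a/, so it voices to [d]. /t/ is a voiceless obstruent between vowels /u/ and /e/, so it voices to [d]. /kosohukeleotaute/ → kozohugeleodaude.
Rule 2 (intervocalic h-deletion): /h/ occurs between vowels /o/ and /u/, so it deletes. /kozohugeleodaude/ → kozougeleodaude.
Rule 3 (intervocalic voicing): no segment meets the environment; /kozougeleodaude/ is unchanged.
Rule 4 (final vowel raising): /e/ is a mid vowel in word-final position, so it raises to [i]. /kozougeleodaude/ → kozougeleodaudi.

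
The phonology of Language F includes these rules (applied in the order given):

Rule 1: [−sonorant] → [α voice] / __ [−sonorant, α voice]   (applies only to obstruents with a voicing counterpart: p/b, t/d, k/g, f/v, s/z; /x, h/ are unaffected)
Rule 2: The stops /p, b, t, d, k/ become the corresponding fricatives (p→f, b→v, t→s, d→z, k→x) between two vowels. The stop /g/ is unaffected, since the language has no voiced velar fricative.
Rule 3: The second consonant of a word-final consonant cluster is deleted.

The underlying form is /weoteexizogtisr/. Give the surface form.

weoseexizoktis

Rule 1 (regressive voicing assimilation): /g/ precedes the voiceless obstruent /t/, so it devoices to [k] by assimilation. /weoteexizogtisr/ → weoteexizoktisr.
Rule 2 (intervocalic spirantization): /t/ is a stop between vowels /o/ and /e/, so it spirantizes to the fricative [s]. /weoteexizoktisr/ → weoseexizoktisr.
Rule 3 (final cluster simplification): /r/ is the second consonant of a word-final cluster /sr/, so it deletes. /weoseexizoktisr/ → weoseexizoktis.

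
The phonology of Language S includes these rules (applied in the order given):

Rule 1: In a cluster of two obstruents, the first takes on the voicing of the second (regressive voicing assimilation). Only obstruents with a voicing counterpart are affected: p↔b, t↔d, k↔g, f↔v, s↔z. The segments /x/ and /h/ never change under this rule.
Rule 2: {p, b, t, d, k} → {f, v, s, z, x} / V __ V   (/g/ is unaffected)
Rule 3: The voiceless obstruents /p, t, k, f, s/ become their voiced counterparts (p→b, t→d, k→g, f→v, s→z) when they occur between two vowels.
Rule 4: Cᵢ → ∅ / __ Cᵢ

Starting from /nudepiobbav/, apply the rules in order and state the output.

Rule 1 (regressive voicing assimilation): no segment meets the environment; /nudepiobbav/ is unchanged.
Rule 2 (intervocalic spirantization): /d/ is a stop between vowels /u/ and /e/, so it spirantizes to the fricative [z]. /p/ is a stop between vowels /e/ and /i/, so it spirantizes to the fricative [f]. /nudepiobbav/ → nuzefiobbav.
Rule 3 (intervocalic voicing): /f/ is a voiceless obstruent between vowels /e/ and /i/, so it voices to [v]. /nuzefiobbav/ → nuzeviobbav.
Rule 4 (degemination): /bb/ is a geminate; the first /b/ deletes. /nuzeviobbav/ → nuzeviobav.

nuzeviobav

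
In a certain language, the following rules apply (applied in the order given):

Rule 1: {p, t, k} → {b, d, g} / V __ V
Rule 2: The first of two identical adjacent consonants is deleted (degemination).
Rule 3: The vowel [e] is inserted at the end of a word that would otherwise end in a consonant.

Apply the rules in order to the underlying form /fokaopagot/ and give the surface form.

fogaobagote

Rule 1 (intervocalic voicing): /k/ is a voiceless stop between vowels /o/ and /a/, so it voices to [g]. /p/ is a voiceless stop between vowels /o/ and /a/, so it voices to [b]. /fokaopagot/ → fogaobagot.
Rule 2 (degemination): no segment meets the environment; /fogaobagot/ is unchanged.
Rule 3 (final e-epenthesis): the form ends in the consonant /t/, so [e] is inserted word-finally. /fogaobagot/ → fogaobagote.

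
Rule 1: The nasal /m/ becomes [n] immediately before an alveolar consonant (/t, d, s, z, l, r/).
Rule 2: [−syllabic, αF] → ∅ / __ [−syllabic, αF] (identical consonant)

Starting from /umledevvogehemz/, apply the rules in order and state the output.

unledevogehenz

Rule 1 (nasal place assimilation): /m/ precedes the alveolar consonant /l/, so it assimilates in place to [n]. /m/ precedes the alveolar consonant /z/, so it assimilates in place to [n]. /umledevvogehemz/ → unledevvogehenz.
Rule 2 (degemination): /vv/ is a geminate; the first /v/ deletes. /unledevvogehenz/ → unledevogehenz.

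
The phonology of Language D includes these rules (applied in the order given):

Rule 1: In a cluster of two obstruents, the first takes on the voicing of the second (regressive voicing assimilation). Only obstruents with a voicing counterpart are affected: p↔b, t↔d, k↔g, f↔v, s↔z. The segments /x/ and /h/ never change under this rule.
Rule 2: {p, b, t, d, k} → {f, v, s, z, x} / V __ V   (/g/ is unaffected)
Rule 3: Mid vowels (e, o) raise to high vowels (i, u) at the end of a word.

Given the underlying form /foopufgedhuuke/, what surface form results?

Rule 1 (regressive voicing assimilation): /f/ precedes the voiced obstruent /g/, so it voices to [v] by assimilation. /d/ precedes the voiceless obstruent /h/, so it devoices to [t] by assimilation. /foopufgedhuuke/ → foopuvgethuuke.
Rule 2 (intervocalic spirantization): /p/ is a stop between vowels /o/ and /u/, so it spirantizes to the fricative [f]. /k/ is a stop between vowels /u/ and /e/, so it spirantizes to the fricative [x]. /foopuvgethuuke/ → foofuvgethuuxe.
Rule 3 (final vowel raising): /e/ is a mid vowel in word-final position, so it raises to [i]. /foofuvgethuuxe/ → foofuvgethuuxi.

foofuvgethuuxi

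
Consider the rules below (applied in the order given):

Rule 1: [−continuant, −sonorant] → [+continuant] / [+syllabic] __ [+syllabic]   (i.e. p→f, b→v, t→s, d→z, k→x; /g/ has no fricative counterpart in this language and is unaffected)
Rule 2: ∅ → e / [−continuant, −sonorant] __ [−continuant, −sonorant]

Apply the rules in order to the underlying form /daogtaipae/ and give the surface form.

daogetaifae

Rule 1 (intervocalic spirantization): /p/ is a stop between vowels /i/ and /a/, so it spirantizes to the fricative [f]. /daogtaipae/ → daogtaifae.
Rule 2 (stop-cluster e-epenthesis): /g/ and /t/ form a stop–stop cluster, so [e] is inserted between them. /daogtaifae/ → daogetaifae.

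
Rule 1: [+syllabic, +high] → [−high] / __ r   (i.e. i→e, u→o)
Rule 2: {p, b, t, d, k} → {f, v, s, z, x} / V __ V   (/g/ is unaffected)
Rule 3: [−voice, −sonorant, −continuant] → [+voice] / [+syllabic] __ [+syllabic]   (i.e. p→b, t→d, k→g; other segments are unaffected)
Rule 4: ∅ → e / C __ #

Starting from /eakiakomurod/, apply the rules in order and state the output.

Rule 1 (pre-rhotic lowering): /u/ is a high vowel immediately before /r/, so it lowers to [o]. /eakiakomurod/ → eakiakomorod.
Rule 2 (intervocalic spirantization): /k/ is a stop between vowels /a/ and /i/, so it spirantizes to the fricative [x]. /k/ is a stop between vowels /a/ and /o/, so it spirantizes to the fricative [x]. /eakiakomorod/ → eaxiaxomorod.
Rule 3 (intervocalic voicing): no segment meets the environment; /eaxiaxomorod/ is unchanged.
Rule 4 (final e-epenthesis): the form ends in the consonant /d/, so [e] is inserted word-finally. /eaxiaxomorod/ → eaxiaxomorode.

eaxiaxomorode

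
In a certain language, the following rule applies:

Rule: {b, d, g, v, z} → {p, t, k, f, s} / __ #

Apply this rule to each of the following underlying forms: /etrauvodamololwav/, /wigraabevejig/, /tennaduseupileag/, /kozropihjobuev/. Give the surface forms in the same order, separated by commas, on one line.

/etrauvodamololwav/: /v/ is a voiced obstruent in word-final position, so it devoices to [f]. → [etrauvodamololwaf].
/wigraabevejig/: /g/ is a voiced obstruent in word-final position, so it devoices to [k]. → [wigraabevejik].
/tennaduseupileag/: /g/ is a voiced obstruent in word-final position, so it devoices to [k]. → [tennaduseupileak].
/kozropihjobuev/: /v/ is a voiced obstruent in word-final position, so it devoices to [f]. → [kozropihjobuef].

etrauvodamololwaf, wigraabevejik, tennaduseupileak, kozropihjobuef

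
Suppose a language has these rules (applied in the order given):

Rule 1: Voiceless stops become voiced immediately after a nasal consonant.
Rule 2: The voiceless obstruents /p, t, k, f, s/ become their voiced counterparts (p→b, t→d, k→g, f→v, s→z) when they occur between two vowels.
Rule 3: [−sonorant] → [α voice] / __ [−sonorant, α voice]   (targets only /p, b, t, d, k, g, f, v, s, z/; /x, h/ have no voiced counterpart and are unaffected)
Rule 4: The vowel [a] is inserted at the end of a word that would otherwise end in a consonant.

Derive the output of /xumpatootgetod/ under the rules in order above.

xumbadoodgedoda

Rule 1 (post-nasal voicing): /p/ is a voiceless stop immediately after the nasal /m/, so it voices to [b]. /xumpatootgetod/ → xumbatootgetod.
Rule 2 (intervocalic voicing): /t/ is a voiceless obstruent between vowels /a/ and /o/, so it voices to [d]. /t/ is a voiceless obstruent between vowels /e/ and /o/, so it voices to [d]. /xumbatootgetod/ → xumbadootgedod.
Rule 3 (regressive voicing assimilation): /t/ precedes the voiced obstruent /g/, so it voices to [d] by assimilation. /xumbadootgedod/ → xumbadoodgedod.
Rule 4 (final a-epenthesis): the form ends in the consonant /d/, so [a] is inserted word-finally. /xumbadoodgedod/ → xumbadoodgedoda.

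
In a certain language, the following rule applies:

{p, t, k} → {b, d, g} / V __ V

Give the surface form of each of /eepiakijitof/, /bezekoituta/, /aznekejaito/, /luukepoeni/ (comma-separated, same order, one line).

/eepiakijitof/: /p/ is a voiceless stop between vowels /e/ and /i/, so it voices to [b]. /k/ is a voiceless stop between vowels /a/ and /i/, so it voices to [g]. /t/ is a voiceless stop between vowels /i/ and /o/, so it voices to [d]. → [eebiagijidof].
/bezekoituta/: /k/ is a voiceless stop between vowels /e/ and /o/, so it voices to [g]. /t/ is a voiceless stop between vowels /i/ and /u/, so it voices to [d]. /t/ is a voiceless stop between vowels /u/ and /a/, so it voices to [d]. → [bezegoiduda].
/aznekejaito/: /k/ is a voiceless stop between vowels /e/ and /e/, so it voices to [g]. /t/ is a voiceless stop between vowels /i/ and /o/, so it voices to [d]. → [aznegejaido].
/luukepoeni/: /k/ is a voiceless stop between vowels /u/ and /e/, so it voices to [g]. /p/ is a voiceless stop between vowels /e/ and /o/, so it voices to [b]. → [luugeboeni].

eebiagijidof, bezegoiduda, aznegejaido, luugeboeni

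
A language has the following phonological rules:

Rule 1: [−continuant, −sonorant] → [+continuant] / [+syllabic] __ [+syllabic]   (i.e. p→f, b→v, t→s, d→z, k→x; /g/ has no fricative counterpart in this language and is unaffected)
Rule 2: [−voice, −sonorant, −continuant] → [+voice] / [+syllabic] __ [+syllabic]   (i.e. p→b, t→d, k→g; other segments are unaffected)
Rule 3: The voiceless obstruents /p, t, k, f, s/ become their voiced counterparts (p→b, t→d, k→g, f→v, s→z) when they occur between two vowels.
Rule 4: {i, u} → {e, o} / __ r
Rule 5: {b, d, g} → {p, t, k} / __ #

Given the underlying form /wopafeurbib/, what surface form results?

Rule 1 (intervocalic spirantization): /p/ is a stop between vowels /o/ and /a/, so it spirantizes to the fricative [f]. /wopafeurbib/ → wofafeurbib.
Rule 2 (intervocalic voicing): no segment meets the environment; /wofafeurbib/ is unchanged.
Rule 3 (intervocalic voicing): /f/ is a voiceless obstruent between vowels /o/ and /a/, so it voices to [v]. /f/ is a voiceless obstruent between vowels /a/ and /e/, so it voices to [v]. /wofafeurbib/ → wovaveurbib.
Rule 4 (pre-rhotic lowering): /u/ is a high vowel immediately before /r/, so it lowers to [o]. /wovaveurbib/ → wovaveorbib.
Rule 5 (final devoicing): /b/ is a voiced stop in word-final position, so it devoices to [p]. /wovaveorbib/ → wovaveorbip.

wovaveorbip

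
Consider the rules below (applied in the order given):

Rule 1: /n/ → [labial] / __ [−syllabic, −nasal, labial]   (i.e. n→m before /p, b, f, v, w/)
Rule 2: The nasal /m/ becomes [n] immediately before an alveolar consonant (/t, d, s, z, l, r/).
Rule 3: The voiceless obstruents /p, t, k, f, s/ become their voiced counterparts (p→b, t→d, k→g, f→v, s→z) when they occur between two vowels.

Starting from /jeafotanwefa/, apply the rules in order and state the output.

jeavodamweva

Rule 1 (nasal place assimilation): /n/ precedes the labial consonant /w/, so it assimilates in place to [m]. /jeafotanwefa/ → jeafotamwefa.
Rule 2 (nasal place assimilation): no segment meets the environment; /jeafotamwefa/ is unchanged.
Rule 3 (intervocalic voicing): /f/ is a voiceless obstruent between vowels /a/ and /o/, so it voices to [v]. /t/ is a voiceless obstruent between vowels /o/ and /a/, so it voices to [d]. /f/ is a voiceless obstruent between vowels /e/ and /a/, so it voices to [v]. /jeafotamwefa/ → jeavodamweva.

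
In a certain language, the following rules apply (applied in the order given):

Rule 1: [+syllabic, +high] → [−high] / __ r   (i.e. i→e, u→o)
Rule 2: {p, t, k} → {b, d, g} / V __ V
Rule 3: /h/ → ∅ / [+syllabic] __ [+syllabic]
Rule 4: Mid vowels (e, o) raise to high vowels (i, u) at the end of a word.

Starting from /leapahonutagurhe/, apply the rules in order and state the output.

Rule 1 (pre-rhotic lowering): /u/ is a high vowel immediately before /r/, so it lowers to [o]. /leapahonutagurhe/ → leapahonutagorhe.
Rule 2 (intervocalic voicing): /p/ is a voiceless stop between vowels /a/ and /a/, so it voices to [b]. /t/ is a voiceless stop between vowels /u/ and /a/, so it voices to [d]. /leapahonutagorhe/ → leabahonudagorhe.
Rule 3 (intervocalic h-deletion): /h/ occurs between vowels /a/ and /o/, so it deletes. /leabahonudagorhe/ → leabaonudagorhe.
Rule 4 (final vowel raising): /e/ is a mid vowel in word-final position, so it raises to [i]. /leabaonudagorhe/ → leabaonudagorhi.

leabaonudagorhi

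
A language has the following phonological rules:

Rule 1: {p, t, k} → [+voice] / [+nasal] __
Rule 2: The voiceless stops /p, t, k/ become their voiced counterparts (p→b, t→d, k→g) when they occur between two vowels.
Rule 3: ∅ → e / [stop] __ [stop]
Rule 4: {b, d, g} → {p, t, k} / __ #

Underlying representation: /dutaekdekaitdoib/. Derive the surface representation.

dudaekedegaitedoip

Rule 1 (post-nasal voicing): no segment meets the environment; /dutaekdekaitdoib/ is unchanged.
Rule 2 (intervocalic voicing): /t/ is a voiceless stop between vowels /u/ and /a/, so it voices to [d]. /k/ is a voiceless stop between vowels /e/ and /a/, so it voices to [g]. /dutaekdekaitdoib/ → dudaekdegaitdoib.
Rule 3 (stop-cluster e-epenthesis): /k/ and /d/ form a stop–stop cluster, so [e] is inserted between them. /t/ and /d/ form a stop–stop cluster, so [e] is inserted between them. /dudaekdegaitdoib/ → dudaekedegaitedoib.
Rule 4 (final devoicing): /b/ is a voiced stop in word-final position, so it devoices to [p]. /dudaekedegaitedoib/ → dudaekedegaitedoip.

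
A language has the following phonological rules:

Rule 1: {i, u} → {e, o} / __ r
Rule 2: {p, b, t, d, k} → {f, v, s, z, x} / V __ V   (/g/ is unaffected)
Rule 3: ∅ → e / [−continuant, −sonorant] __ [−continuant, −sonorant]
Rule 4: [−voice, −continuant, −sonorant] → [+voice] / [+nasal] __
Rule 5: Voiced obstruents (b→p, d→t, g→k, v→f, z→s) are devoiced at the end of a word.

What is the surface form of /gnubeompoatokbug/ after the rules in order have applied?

Rule 1 (pre-rhotic lowering): no segment meets the environment; /gnubeompoatokbug/ is unchanged.
Rule 2 (intervocalic spirantization): /b/ is a stop between vowels /u/ and /e/, so it spirantizes to the fricative [v]. /t/ is a stop between vowels /a/ and /o/, so it spirantizes to the fricative [s]. /gnubeompoatokbug/ → gnuveompoasokbug.
Rule 3 (stop-cluster e-epenthesis): /k/ and /b/ form a stop–stop cluster, so [e] is inserted between them. /gnuveompoasokbug/ → gnuveompoasokebug.
Rule 4 (post-nasal voicing): /p/ is a voiceless stop immediately after the nasal /m/, so it voices to [b]. /gnuveompoasokebug/ → gnuveomboasokebug.
Rule 5 (final devoicing): /g/ is a voiced obstruent in word-final position, so it devoices to [k]. /gnuveomboasokebug/ → gnuveomboasokebuk.

gnuveomboasokebuk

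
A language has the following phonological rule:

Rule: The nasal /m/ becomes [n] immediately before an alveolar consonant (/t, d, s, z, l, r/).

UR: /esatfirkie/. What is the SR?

No segment of /esatfirkie/ meets the structural description of the rule, so the form surfaces unchanged.

esatfirkie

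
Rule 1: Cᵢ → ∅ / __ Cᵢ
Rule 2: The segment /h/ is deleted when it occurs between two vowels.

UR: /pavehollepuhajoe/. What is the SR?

Rule 1 (degemination): /ll/ is a geminate; the first /l/ deletes. /pavehollepuhajoe/ → paveholepuhajoe.
Rule 2 (intervocalic h-deletion): /h/ occurs between vowels /e/ and /o/, so it deletes. /h/ occurs between vowels /u/ and /a/, so it deletes. /paveholepuhajoe/ → paveolepuajoe.

paveolepuajoe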